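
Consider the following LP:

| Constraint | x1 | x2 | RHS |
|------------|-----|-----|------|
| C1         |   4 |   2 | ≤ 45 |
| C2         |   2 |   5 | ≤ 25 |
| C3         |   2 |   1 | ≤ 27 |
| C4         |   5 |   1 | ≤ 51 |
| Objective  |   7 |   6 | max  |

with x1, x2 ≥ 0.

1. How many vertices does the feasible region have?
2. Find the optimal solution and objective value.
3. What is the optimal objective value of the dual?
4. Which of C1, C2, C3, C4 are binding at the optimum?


1. 4
2. x1 = 10, x2 = 1, z = 76
3. 76
4. C2, C4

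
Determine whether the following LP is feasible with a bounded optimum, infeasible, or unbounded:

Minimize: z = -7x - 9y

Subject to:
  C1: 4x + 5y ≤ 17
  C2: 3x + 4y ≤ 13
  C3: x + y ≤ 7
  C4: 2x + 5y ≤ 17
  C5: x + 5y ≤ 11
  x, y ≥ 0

Feasible with a bounded optimal solution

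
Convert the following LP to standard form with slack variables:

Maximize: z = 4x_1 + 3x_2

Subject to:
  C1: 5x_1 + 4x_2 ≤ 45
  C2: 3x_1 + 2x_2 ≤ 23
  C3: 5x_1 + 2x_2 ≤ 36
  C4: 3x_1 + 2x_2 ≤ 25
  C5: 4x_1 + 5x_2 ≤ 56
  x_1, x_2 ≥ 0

max z = 4x_1 + 3x_2

s.t.
  5x_1 + 4x_2 + s1 = 45
  3x_1 + 2x_2 + s2 = 23
  5x_1 + 2x_2 + s3 = 36
  3x_1 + 2x_2 + s4 = 25
  4x_1 + 5x_2 + s5 = 56
  x_1, x_2, s1, s2, s3, s4, s5 ≥ 0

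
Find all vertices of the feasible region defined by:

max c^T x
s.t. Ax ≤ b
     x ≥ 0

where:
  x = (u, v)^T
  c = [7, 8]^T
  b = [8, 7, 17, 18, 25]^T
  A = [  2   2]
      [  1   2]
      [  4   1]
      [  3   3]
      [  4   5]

(0, 0), (4, 0), (1, 3), (0, 3.5)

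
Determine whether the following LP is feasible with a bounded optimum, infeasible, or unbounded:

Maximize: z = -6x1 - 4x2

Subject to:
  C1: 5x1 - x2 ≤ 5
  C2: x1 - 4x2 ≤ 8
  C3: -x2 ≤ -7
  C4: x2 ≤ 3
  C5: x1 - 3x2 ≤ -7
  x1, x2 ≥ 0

Infeasible (no feasible solution exists)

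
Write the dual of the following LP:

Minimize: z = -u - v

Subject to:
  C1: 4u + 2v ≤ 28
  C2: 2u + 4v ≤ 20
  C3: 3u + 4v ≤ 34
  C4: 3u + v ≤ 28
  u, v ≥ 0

Primal min cᵀx s.t. Ax ≤ b, x ≥ 0  →  Dual max −bᵀy s.t. Aᵀy ≥ −c, y ≥ 0.

Maximize: z = -28y1 - 20y2 - 34y3 - 28y4

Subject to:
  4y1 + 2y2 + 3y3 + 3y4 ≥ 1
  2y1 + 4y2 + 4y3 + y4 ≥ 1
  y1, y2, y3, y4 ≥ 0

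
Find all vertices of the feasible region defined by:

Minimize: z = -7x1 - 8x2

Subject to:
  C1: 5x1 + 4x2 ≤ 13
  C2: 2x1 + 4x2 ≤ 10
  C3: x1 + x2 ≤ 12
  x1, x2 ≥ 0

(0, 0), (2.6, 0), (1, 2), (0, 2.5)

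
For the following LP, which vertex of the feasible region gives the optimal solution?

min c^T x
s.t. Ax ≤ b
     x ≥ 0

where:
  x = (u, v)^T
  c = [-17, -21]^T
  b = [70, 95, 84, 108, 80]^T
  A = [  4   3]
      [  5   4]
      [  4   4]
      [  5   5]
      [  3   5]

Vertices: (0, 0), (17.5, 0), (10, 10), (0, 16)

Evaluate the objective at each vertex of the feasible region:
  z(0, 0) = 0
  z(17.5, 0) = -297.5
  z(10, 10) = -380  ←
  z(0, 16) = -336
The minimum is at u = 10, v = 10.

(10, 10)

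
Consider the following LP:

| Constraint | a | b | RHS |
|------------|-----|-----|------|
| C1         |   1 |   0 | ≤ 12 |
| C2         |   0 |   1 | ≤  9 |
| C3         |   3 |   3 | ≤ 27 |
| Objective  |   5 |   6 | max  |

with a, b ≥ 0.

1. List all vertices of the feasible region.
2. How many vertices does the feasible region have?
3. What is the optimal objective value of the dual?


1. (0, 0), (9, 0), (0, 9)
2. 3
3. 54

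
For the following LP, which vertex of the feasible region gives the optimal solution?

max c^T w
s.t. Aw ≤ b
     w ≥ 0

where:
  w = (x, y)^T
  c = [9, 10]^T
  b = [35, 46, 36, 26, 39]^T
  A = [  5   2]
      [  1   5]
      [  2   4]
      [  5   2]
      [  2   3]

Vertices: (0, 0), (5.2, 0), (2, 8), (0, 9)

Evaluate the objective at each vertex of the feasible region:
  z(0, 0) = 0
  z(5.2, 0) = 46.8
  z(2, 8) = 98  ←
  z(0, 9) = 90
The maximum is at x = 2, y = 8.

(2, 8)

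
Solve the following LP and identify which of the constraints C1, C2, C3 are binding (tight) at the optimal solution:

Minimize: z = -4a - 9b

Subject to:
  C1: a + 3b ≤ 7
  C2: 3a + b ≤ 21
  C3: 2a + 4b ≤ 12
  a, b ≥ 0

At a = 4, b = 1, compute slack b - a·x for each constraint:
  C1: 7 − 7 = 0  (binding)
  C2: 21 − 13 = 8  (slack)
  C3: 12 − 12 = 0  (binding)

Optimal: a = 4, b = 1
Binding: C1, C3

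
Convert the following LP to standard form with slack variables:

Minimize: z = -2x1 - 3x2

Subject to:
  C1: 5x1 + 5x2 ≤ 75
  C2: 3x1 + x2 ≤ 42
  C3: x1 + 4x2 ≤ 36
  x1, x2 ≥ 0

min z = -2x1 - 3x2

s.t.
  5x1 + 5x2 + s1 = 75
  3x1 + x2 + s2 = 42
  x1 + 4x2 + s3 = 36
  x1, x2, s1, s2, s3 ≥ 0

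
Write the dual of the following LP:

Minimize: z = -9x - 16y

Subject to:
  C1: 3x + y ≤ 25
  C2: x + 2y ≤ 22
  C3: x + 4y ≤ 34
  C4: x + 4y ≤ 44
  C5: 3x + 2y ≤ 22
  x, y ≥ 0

Primal min cᵀx s.t. Ax ≤ b, x ≥ 0  →  Dual max −bᵀy s.t. Aᵀy ≥ −c, y ≥ 0.

Maximize: z = -25y1 - 22y2 - 34y3 - 44y4 - 22y5

Subject to:
  3y1 + y2 + y3 + y4 + 3y5 ≥ 9
  y1 + 2y2 + 4y3 + 4y4 + 2y5 ≥ 16
  y1, y2, y3, y4, y5 ≥ 0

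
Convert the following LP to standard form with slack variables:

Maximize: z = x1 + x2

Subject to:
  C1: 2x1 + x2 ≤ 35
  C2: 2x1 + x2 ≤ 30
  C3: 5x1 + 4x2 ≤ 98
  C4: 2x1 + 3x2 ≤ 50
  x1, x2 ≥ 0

max z = x1 + x2

s.t.
  2x1 + x2 + s1 = 35
  2x1 + x2 + s2 = 30
  5x1 + 4x2 + s3 = 98
  2x1 + 3x2 + s4 = 50
  x1, x2, s1, s2, s3, s4 ≥ 0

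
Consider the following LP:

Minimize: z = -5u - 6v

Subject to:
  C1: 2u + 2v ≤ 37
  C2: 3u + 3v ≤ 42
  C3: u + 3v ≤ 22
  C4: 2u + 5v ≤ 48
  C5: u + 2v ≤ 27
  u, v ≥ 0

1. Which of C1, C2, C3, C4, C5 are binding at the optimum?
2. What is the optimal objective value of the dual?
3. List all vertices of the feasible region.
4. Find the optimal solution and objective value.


1. C2, C3
2. -74
3. (0, 0), (14, 0), (10, 4), (0, 7.333)
4. u = 10, v = 4, z = -74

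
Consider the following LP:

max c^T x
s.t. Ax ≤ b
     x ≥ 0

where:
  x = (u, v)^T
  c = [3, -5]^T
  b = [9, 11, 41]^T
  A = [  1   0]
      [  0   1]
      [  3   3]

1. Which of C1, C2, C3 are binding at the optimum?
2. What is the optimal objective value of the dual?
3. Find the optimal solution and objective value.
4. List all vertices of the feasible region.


1. C1
2. 27
3. u = 9, v = 0, z = 27
4. (0, 0), (9, 0), (9, 4.667), (2.667, 11), (0, 11)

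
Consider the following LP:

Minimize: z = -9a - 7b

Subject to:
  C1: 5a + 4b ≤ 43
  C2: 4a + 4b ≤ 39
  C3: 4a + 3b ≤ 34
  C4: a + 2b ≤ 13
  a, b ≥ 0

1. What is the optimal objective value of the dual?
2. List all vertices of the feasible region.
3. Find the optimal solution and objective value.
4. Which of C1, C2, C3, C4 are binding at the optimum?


1. -77
2. (0, 0), (8.5, 0), (7, 2), (5.667, 3.667), (0, 6.5)
3. a = 7, b = 2, z = -77
4. C1, C3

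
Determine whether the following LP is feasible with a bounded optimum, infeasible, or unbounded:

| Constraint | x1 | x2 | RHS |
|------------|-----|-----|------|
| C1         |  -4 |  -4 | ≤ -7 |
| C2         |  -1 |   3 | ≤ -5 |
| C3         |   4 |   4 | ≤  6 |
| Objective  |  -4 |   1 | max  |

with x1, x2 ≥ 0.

Infeasible (no feasible solution exists)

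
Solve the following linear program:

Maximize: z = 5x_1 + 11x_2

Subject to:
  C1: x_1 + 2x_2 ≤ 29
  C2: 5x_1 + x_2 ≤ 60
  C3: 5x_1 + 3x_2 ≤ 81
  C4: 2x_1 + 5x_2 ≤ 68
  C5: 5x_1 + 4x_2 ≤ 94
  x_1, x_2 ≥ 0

Evaluate the objective at each vertex of the feasible region:
  z(0, 0) = 0
  z(12, 0) = 60
  z(10.11, 9.444) = 154.4
  z(9, 10) = 155  ←
  z(0, 13.6) = 149.6
The maximum is at x_1 = 9, x_2 = 10.

x_1 = 9, x_2 = 10, z = 155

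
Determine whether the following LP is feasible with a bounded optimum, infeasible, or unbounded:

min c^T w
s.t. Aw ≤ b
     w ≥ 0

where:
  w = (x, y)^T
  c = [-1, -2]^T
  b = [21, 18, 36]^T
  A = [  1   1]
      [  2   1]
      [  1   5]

Feasible with a bounded optimal solution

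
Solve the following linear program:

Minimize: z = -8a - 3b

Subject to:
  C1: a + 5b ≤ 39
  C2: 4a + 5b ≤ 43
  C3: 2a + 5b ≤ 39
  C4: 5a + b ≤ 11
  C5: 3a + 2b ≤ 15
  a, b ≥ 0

Evaluate the objective at each vertex of the feasible region:
  z(0, 0) = 0
  z(2.2, 0) = -17.6
  z(1, 6) = -26  ←
  z(0, 7.5) = -22.5
The minimum is at a = 1, b = 6.

a = 1, b = 6, z = -26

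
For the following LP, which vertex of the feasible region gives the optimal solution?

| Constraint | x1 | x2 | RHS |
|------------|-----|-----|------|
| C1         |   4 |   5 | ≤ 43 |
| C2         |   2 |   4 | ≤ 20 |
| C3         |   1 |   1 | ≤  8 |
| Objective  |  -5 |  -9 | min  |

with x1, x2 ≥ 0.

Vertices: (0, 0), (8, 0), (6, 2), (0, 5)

Evaluate the objective at each vertex of the feasible region:
  z(0, 0) = 0
  z(8, 0) = -40
  z(6, 2) = -48  ←
  z(0, 5) = -45
The minimum is at x1 = 6, x2 = 2.

(6, 2)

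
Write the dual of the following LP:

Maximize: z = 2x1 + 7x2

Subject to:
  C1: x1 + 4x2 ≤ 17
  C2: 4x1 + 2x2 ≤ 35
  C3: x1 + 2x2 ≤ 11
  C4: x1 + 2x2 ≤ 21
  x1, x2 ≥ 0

Primal max cᵀx s.t. Ax ≤ b, x ≥ 0  →  Dual min bᵀy s.t. Aᵀy ≥ c, y ≥ 0.

Minimize: z = 17y1 + 35y2 + 11y3 + 21y4

Subject to:
  y1 + 4y2 + y3 + y4 ≥ 2
  4y1 + 2y2 + 2y3 + 2y4 ≥ 7
  y1, y2, y3, y4 ≥ 0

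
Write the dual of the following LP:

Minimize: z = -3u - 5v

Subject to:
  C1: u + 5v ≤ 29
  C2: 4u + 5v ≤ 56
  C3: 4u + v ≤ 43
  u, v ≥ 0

Primal min cᵀx s.t. Ax ≤ b, x ≥ 0  →  Dual max −bᵀy s.t. Aᵀy ≥ −c, y ≥ 0.

Maximize: z = -29y1 - 56y2 - 43y3

Subject to:
  y1 + 4y2 + 4y3 ≥ 3
  5y1 + 5y2 + y3 ≥ 5
  y1, y2, y3 ≥ 0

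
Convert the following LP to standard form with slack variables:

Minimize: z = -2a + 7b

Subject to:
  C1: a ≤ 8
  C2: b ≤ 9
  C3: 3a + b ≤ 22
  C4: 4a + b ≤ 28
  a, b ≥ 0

min z = -2a + 7b

s.t.
  a + s1 = 8
  b + s2 = 9
  3a + b + s3 = 22
  4a + b + s4 = 28
  a, b, s1, s2, s3, s4 ≥ 0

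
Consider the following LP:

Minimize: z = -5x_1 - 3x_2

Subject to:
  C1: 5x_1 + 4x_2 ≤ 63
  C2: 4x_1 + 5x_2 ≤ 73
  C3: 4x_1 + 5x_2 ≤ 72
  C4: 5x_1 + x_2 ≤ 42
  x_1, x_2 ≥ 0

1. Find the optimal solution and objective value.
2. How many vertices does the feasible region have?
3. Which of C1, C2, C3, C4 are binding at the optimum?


1. x_1 = 7, x_2 = 7, z = -56
2. 5
3. C1, C4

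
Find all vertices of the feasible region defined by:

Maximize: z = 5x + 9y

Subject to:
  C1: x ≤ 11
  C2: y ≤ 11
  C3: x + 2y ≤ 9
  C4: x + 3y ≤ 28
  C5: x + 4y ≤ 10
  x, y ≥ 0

(0, 0), (9, 0), (8, 0.5), (0, 2.5)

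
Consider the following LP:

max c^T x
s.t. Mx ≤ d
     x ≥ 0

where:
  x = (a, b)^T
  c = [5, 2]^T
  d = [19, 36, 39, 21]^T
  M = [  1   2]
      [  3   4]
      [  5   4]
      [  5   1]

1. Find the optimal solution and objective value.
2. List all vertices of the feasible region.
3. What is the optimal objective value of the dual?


1. a = 3, b = 6, z = 27
2. (0, 0), (4.2, 0), (3, 6), (1.5, 7.875), (0, 9)
3. 27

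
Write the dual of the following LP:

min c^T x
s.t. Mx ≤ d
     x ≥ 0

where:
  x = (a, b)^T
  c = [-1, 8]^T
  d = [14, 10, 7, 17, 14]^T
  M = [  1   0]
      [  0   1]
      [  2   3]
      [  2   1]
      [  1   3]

Primal min cᵀx s.t. Ax ≤ b, x ≥ 0  →  Dual max −bᵀy s.t. Aᵀy ≥ −c, y ≥ 0.

Maximize: z = -14y1 - 10y2 - 7y3 - 17y4 - 14y5

Subject to:
  y1 + 2y3 + 2y4 + y5 ≥ 1
  y2 + 3y3 + y4 + 3y5 ≥ -8
  y1, y2, y3, y4, y5 ≥ 0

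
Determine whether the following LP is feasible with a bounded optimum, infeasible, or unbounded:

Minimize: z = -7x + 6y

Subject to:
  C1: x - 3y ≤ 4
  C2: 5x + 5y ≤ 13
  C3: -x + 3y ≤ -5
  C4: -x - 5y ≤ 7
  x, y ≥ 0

Infeasible (no feasible solution exists)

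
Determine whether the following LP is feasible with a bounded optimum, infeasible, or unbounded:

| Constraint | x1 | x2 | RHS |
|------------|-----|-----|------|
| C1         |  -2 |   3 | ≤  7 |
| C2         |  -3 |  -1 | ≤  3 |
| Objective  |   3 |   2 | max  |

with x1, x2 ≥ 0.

Unbounded (objective can increase without bound)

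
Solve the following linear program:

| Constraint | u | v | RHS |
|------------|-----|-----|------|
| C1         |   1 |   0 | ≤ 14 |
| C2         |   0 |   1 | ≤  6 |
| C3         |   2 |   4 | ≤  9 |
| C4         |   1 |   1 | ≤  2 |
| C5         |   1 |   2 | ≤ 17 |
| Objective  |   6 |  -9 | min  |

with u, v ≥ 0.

Evaluate the objective at each vertex of the feasible region:
  z(0, 0) = 0
  z(2, 0) = 12
  z(0, 2) = -18  ←
The minimum is at u = 0, v = 2.

u = 0, v = 2, z = -18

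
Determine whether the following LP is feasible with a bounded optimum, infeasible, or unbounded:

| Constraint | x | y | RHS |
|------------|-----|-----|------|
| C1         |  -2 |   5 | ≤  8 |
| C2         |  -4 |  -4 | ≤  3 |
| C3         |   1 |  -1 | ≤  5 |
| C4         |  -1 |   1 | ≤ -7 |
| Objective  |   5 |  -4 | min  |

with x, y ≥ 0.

Infeasible (no feasible solution exists)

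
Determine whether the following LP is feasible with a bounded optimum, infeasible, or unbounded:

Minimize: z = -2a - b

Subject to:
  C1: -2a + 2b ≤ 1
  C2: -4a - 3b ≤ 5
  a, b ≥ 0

Unbounded (objective can decrease without bound)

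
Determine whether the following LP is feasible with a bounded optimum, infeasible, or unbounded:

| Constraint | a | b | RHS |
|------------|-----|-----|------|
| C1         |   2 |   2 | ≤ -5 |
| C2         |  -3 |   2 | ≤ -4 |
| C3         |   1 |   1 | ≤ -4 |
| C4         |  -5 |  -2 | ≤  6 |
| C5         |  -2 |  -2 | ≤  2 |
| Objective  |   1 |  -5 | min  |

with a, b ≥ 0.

Infeasible (no feasible solution exists)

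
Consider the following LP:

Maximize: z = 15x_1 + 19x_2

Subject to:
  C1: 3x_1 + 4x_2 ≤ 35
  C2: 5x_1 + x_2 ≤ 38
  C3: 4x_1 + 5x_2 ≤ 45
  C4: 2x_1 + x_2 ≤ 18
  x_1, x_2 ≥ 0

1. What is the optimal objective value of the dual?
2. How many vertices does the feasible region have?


1. 170
2. 5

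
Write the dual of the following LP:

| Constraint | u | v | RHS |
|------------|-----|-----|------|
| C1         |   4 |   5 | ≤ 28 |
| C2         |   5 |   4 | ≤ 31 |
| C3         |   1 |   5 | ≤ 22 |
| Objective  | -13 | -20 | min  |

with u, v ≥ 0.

Primal min cᵀx s.t. Ax ≤ b, x ≥ 0  →  Dual max −bᵀy s.t. Aᵀy ≥ −c, y ≥ 0.

Maximize: z = -28y1 - 31y2 - 22y3

Subject to:
  4y1 + 5y2 + y3 ≥ 13
  5y1 + 4y2 + 5y3 ≥ 20
  y1, y2, y3 ≥ 0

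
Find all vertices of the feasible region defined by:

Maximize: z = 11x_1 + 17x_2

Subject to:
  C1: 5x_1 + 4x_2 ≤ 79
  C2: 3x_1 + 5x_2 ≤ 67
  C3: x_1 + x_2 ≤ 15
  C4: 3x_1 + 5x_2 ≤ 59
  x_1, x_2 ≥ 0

(0, 0), (15, 0), (8, 7), (0, 11.8)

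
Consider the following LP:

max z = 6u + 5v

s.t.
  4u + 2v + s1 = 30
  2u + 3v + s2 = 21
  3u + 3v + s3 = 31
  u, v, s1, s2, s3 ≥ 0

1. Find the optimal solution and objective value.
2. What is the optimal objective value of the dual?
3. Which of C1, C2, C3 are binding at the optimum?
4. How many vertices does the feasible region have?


1. u = 6, v = 3, z = 51
2. 51
3. C1, C2
4. 4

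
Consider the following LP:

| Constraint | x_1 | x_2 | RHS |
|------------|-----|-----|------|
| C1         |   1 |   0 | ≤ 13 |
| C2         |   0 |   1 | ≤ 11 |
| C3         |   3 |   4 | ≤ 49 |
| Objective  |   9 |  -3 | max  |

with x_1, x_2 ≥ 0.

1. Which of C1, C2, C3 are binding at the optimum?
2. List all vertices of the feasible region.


1. C1
2. (0, 0), (13, 0), (13, 2.5), (1.667, 11), (0, 11)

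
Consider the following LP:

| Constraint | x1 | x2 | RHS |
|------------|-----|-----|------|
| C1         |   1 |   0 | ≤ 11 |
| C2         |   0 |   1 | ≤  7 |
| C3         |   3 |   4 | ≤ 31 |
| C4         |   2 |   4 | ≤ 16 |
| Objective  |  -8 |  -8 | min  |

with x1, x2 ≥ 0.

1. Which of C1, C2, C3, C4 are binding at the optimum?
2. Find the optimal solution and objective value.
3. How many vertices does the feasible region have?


1. C4
2. x1 = 8, x2 = 0, z = -64
3. 3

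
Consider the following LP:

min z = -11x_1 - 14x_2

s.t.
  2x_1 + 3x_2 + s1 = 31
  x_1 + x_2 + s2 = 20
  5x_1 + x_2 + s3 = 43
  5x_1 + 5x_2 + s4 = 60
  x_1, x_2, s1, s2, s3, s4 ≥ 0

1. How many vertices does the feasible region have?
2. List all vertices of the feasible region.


1. 5
2. (0, 0), (8.6, 0), (7.75, 4.25), (5, 7), (0, 10.33)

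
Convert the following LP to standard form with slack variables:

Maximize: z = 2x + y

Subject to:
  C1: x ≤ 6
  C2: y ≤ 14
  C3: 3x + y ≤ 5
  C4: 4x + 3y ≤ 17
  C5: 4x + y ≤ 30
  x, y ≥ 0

max z = 2x + y

s.t.
  x + s1 = 6
  y + s2 = 14
  3x + y + s3 = 5
  4x + 3y + s4 = 17
  4x + y + s5 = 30
  x, y, s1, s2, s3, s4, s5 ≥ 0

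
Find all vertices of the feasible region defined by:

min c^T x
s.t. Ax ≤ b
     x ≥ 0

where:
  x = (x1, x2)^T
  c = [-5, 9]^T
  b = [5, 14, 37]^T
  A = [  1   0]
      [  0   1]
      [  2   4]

(0, 0), (5, 0), (5, 6.75), (0, 9.25)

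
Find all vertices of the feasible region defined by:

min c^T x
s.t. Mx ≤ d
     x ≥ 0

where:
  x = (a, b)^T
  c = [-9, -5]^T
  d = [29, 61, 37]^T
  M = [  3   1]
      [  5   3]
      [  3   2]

(0, 0), (9.667, 0), (7, 8), (0, 18.5)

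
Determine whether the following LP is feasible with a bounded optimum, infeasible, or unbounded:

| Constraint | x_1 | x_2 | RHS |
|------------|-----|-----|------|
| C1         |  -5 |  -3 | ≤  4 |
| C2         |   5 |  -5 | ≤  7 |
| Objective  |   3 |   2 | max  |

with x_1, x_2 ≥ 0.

Unbounded (objective can increase without bound)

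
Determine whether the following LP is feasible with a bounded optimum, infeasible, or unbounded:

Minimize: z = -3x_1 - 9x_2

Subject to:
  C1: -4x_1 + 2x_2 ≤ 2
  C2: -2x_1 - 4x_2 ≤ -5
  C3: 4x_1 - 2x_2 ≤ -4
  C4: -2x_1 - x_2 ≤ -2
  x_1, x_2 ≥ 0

Infeasible (no feasible solution exists)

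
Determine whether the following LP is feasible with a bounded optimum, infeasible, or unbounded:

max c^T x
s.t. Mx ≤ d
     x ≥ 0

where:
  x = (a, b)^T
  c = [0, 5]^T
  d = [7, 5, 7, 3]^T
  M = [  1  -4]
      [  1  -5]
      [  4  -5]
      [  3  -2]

Unbounded (objective can increase without bound)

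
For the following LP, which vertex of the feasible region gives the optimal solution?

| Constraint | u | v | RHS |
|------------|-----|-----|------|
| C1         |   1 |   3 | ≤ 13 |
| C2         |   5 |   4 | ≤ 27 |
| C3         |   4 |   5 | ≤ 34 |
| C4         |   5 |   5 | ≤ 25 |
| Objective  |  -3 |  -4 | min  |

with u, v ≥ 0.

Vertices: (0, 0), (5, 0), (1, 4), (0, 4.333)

Evaluate the objective at each vertex of the feasible region:
  z(0, 0) = 0
  z(5, 0) = -15
  z(1, 4) = -19  ←
  z(0, 4.333) = -17.33
The minimum is at u = 1, v = 4.

(1, 4)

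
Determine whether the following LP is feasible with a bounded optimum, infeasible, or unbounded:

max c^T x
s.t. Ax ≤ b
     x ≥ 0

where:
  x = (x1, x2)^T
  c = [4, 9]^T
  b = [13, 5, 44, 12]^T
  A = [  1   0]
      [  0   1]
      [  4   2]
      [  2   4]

Feasible with a bounded optimal solution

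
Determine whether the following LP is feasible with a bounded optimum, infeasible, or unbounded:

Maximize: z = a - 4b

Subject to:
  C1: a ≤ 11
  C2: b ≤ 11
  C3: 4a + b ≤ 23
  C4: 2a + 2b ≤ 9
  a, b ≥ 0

Feasible with a bounded optimal solution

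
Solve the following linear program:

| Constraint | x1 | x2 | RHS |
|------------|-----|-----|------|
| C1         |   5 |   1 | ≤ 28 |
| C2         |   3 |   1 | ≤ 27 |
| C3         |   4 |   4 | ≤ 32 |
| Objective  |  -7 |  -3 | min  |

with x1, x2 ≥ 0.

Evaluate the objective at each vertex of the feasible region:
  z(0, 0) = 0
  z(5.6, 0) = -39.2
  z(5, 3) = -44  ←
  z(0, 8) = -24
The minimum is at x1 = 5, x2 = 3.

x1 = 5, x2 = 3, z = -44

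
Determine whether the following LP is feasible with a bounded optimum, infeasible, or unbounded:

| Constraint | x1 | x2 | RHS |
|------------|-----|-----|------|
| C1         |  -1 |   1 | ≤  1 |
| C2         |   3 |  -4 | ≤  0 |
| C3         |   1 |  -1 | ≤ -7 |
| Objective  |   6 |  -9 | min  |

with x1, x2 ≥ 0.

Infeasible (no feasible solution exists)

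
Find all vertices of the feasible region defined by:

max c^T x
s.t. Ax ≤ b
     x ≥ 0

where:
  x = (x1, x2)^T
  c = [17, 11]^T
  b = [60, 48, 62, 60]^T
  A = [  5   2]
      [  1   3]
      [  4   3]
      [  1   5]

(0, 0), (12, 0), (8, 10), (7.647, 10.47), (0, 12)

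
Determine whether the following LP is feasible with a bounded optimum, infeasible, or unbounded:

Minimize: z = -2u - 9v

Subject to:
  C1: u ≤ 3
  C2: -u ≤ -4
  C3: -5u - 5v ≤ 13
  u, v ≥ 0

Infeasible (no feasible solution exists)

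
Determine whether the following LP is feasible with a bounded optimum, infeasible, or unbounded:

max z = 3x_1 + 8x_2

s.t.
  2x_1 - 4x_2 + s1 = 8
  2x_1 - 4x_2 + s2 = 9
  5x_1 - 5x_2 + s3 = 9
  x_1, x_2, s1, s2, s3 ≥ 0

Unbounded (objective can increase without bound)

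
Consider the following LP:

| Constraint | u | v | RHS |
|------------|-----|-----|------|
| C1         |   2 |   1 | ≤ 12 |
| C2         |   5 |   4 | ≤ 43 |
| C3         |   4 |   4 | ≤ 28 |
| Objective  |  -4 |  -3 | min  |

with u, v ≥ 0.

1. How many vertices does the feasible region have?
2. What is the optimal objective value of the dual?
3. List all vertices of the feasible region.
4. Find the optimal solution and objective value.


1. 4
2. -26
3. (0, 0), (6, 0), (5, 2), (0, 7)
4. u = 5, v = 2, z = -26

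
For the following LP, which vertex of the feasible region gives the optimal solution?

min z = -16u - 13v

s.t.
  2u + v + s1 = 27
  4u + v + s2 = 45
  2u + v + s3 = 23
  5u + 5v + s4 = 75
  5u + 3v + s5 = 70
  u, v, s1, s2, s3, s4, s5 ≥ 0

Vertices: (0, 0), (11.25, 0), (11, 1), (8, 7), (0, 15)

Evaluate the objective at each vertex of the feasible region:
  z(0, 0) = 0
  z(11.25, 0) = -180
  z(11, 1) = -189
  z(8, 7) = -219  ←
  z(0, 15) = -195
The minimum is at u = 8, v = 7.

(8, 7)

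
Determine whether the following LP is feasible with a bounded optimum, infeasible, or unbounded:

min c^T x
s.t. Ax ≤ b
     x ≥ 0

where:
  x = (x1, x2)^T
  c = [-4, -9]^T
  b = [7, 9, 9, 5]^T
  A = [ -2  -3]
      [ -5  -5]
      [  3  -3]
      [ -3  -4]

Unbounded (objective can decrease without bound)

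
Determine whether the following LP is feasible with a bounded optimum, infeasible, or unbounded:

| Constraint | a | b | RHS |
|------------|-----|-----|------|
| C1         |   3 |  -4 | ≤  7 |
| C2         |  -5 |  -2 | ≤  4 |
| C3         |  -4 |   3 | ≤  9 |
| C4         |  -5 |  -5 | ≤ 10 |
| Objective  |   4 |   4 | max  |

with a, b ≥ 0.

Unbounded (objective can increase without bound)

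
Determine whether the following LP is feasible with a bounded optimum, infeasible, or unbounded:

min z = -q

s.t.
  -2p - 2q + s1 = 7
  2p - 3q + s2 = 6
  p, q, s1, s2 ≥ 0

Unbounded (objective can decrease without bound)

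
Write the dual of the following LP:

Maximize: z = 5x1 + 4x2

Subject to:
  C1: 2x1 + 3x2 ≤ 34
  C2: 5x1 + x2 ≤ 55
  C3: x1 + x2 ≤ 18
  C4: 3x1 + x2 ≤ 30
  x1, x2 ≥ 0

Primal max cᵀx s.t. Ax ≤ b, x ≥ 0  →  Dual min bᵀy s.t. Aᵀy ≥ c, y ≥ 0.

Minimize: z = 34y1 + 55y2 + 18y3 + 30y4

Subject to:
  2y1 + 5y2 + y3 + 3y4 ≥ 5
  3y1 + y2 + y3 + y4 ≥ 4
  y1, y2, y3, y4 ≥ 0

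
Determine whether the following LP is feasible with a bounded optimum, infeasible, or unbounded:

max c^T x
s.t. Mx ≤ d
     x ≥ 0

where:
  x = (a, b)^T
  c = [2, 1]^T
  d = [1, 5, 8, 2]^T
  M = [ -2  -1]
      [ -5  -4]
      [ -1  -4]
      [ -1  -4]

Unbounded (objective can increase without bound)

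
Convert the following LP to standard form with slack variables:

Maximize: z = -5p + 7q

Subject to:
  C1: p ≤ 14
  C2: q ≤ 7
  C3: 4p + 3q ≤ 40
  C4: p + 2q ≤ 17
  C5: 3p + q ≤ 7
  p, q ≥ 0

max z = -5p + 7q

s.t.
  p + s1 = 14
  q + s2 = 7
  4p + 3q + s3 = 40
  p + 2q + s4 = 17
  3p + q + s5 = 7
  p, q, s1, s2, s3, s4, s5 ≥ 0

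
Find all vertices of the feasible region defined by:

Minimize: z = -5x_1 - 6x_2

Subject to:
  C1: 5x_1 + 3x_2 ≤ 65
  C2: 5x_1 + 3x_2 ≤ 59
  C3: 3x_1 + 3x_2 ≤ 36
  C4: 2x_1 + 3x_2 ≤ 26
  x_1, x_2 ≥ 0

(0, 0), (11.8, 0), (11.5, 0.5), (10, 2), (0, 8.667)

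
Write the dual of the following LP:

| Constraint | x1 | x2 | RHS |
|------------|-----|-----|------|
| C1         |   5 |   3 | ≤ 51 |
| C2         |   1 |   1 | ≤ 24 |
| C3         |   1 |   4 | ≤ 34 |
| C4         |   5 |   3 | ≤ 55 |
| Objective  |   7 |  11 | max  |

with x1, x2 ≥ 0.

Primal max cᵀx s.t. Ax ≤ b, x ≥ 0  →  Dual min bᵀy s.t. Aᵀy ≥ c, y ≥ 0.

Minimize: z = 51y1 + 24y2 + 34y3 + 55y4

Subject to:
  5y1 + y2 + y3 + 5y4 ≥ 7
  3y1 + y2 + 4y3 + 3y4 ≥ 11
  y1, y2, y3, y4 ≥ 0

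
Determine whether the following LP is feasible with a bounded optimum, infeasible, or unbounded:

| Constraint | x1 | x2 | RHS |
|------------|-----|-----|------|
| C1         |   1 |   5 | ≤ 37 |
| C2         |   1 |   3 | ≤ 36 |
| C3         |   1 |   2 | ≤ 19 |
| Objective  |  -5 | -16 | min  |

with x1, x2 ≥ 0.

Feasible with a bounded optimal solution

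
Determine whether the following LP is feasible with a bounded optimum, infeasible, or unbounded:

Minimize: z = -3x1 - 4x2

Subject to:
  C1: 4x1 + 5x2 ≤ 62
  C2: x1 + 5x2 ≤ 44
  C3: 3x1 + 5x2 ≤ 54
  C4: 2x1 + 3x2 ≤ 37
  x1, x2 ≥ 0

Feasible with a bounded optimal solution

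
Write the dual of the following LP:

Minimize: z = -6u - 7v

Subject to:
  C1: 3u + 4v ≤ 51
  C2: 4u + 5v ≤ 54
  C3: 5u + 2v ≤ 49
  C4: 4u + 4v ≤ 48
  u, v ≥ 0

Primal min cᵀx s.t. Ax ≤ b, x ≥ 0  →  Dual max −bᵀy s.t. Aᵀy ≥ −c, y ≥ 0.

Maximize: z = -51y1 - 54y2 - 49y3 - 48y4

Subject to:
  3y1 + 4y2 + 5y3 + 4y4 ≥ 6
  4y1 + 5y2 + 2y3 + 4y4 ≥ 7
  y1, y2, y3, y4 ≥ 0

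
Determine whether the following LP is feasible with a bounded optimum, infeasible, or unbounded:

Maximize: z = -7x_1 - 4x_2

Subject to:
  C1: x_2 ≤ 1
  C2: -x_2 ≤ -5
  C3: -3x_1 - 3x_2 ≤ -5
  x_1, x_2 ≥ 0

Infeasible (no feasible solution exists)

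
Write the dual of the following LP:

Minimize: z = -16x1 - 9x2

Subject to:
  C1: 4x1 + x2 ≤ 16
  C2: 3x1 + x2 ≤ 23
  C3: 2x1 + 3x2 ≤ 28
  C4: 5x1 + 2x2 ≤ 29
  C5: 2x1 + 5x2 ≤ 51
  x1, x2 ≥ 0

Primal min cᵀx s.t. Ax ≤ b, x ≥ 0  →  Dual max −bᵀy s.t. Aᵀy ≥ −c, y ≥ 0.

Maximize: z = -16y1 - 23y2 - 28y3 - 29y4 - 51y5

Subject to:
  4y1 + 3y2 + 2y3 + 5y4 + 2y5 ≥ 16
  y1 + y2 + 3y3 + 2y4 + 5y5 ≥ 9
  y1, y2, y3, y4, y5 ≥ 0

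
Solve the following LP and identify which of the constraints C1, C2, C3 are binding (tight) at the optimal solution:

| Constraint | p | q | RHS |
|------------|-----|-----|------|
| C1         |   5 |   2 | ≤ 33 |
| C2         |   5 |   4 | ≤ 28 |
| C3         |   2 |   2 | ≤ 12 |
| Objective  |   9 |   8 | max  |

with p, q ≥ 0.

At p = 4, q = 2, compute slack b - a·x for each constraint:
  C1: 33 − 24 = 9  (slack)
  C2: 28 − 28 = 0  (binding)
  C3: 12 − 12 = 0  (binding)

Optimal: p = 4, q = 2
Binding: C2, C3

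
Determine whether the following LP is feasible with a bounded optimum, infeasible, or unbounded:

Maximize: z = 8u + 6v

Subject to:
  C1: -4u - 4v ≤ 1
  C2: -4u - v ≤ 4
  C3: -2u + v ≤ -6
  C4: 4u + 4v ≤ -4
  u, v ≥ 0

Infeasible (no feasible solution exists)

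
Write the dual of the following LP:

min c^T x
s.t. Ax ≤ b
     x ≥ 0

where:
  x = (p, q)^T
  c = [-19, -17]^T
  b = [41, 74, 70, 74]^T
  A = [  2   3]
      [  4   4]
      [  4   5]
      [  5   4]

Primal min cᵀx s.t. Ax ≤ b, x ≥ 0  →  Dual max −bᵀy s.t. Aᵀy ≥ −c, y ≥ 0.

Maximize: z = -41y1 - 74y2 - 70y3 - 74y4

Subject to:
  2y1 + 4y2 + 4y3 + 5y4 ≥ 19
  3y1 + 4y2 + 5y3 + 4y4 ≥ 17
  y1, y2, y3, y4 ≥ 0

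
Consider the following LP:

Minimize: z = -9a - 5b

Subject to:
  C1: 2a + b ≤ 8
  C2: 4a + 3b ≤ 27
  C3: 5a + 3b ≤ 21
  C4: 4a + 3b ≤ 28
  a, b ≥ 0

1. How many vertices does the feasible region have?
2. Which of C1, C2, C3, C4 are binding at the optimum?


1. 4
2. C1, C3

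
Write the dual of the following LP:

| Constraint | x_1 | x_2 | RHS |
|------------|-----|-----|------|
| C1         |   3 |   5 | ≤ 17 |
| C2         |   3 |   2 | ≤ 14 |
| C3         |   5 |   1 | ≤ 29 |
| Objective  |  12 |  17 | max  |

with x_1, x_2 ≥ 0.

Primal max cᵀx s.t. Ax ≤ b, x ≥ 0  →  Dual min bᵀy s.t. Aᵀy ≥ c, y ≥ 0.

Minimize: z = 17y1 + 14y2 + 29y3

Subject to:
  3y1 + 3y2 + 5y3 ≥ 12
  5y1 + 2y2 + y3 ≥ 17
  y1, y2, y3 ≥ 0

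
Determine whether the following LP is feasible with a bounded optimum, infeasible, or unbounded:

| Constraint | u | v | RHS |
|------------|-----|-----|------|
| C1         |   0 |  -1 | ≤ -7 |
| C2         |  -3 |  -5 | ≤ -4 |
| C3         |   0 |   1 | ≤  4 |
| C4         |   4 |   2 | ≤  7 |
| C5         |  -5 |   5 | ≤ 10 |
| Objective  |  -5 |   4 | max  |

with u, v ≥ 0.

Infeasible (no feasible solution exists)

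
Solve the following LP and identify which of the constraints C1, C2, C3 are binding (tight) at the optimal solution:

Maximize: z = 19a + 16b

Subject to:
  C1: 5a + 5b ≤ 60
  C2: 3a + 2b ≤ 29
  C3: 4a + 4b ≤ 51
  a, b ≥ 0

At a = 5, b = 7, compute slack b - a·x for each constraint:
  C1: 60 − 60 = 0  (binding)
  C2: 29 − 29 = 0  (binding)
  C3: 51 − 48 = 3  (slack)

Optimal: a = 5, b = 7
Binding: C1, C2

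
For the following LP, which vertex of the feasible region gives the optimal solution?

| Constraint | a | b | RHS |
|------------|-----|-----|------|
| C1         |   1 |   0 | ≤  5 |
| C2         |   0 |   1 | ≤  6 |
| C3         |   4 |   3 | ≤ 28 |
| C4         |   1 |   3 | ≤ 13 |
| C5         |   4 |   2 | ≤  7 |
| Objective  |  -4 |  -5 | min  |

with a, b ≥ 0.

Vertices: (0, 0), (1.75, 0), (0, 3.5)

Evaluate the objective at each vertex of the feasible region:
  z(0, 0) = 0
  z(1.75, 0) = -7
  z(0, 3.5) = -17.5  ←
The minimum is at a = 0, b = 3.5.

(0, 3.5)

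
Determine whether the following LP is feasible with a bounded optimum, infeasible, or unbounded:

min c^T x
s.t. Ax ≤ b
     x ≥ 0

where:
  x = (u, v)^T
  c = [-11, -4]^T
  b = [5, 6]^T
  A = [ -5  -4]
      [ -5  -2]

Unbounded (objective can decrease without bound)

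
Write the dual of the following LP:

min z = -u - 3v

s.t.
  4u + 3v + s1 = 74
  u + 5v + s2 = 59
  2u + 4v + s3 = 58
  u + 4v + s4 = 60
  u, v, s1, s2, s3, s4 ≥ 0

Primal min cᵀx s.t. Ax ≤ b, x ≥ 0  →  Dual max −bᵀy s.t. Aᵀy ≥ −c, y ≥ 0.

Maximize: z = -74y1 - 59y2 - 58y3 - 60y4

Subject to:
  4y1 + y2 + 2y3 + y4 ≥ 1
  3y1 + 5y2 + 4y3 + 4y4 ≥ 3
  y1, y2, y3, y4 ≥ 0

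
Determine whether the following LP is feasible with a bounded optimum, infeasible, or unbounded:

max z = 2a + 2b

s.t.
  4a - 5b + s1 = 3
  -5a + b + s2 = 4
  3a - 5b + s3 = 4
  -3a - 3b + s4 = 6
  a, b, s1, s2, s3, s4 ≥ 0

Unbounded (objective can increase without bound)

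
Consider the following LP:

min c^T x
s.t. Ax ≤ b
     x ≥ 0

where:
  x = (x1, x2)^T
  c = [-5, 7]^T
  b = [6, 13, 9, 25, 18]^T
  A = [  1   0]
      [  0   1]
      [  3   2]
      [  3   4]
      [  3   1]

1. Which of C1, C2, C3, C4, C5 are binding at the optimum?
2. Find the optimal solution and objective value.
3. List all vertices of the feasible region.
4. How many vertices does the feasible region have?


1. C3
2. x1 = 3, x2 = 0, z = -15
3. (0, 0), (3, 0), (0, 4.5)
4. 3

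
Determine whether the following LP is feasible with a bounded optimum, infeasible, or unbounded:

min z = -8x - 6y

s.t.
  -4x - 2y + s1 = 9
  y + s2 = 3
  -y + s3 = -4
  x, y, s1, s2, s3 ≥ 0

Infeasible (no feasible solution exists)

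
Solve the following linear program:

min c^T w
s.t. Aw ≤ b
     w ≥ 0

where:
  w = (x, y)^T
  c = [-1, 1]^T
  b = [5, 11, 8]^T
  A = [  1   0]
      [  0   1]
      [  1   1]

Evaluate the objective at each vertex of the feasible region:
  z(0, 0) = 0
  z(5, 0) = -5  ←
  z(5, 3) = -2
  z(0, 8) = 8
The minimum is at x = 5, y = 0.

x = 5, y = 0, z = -5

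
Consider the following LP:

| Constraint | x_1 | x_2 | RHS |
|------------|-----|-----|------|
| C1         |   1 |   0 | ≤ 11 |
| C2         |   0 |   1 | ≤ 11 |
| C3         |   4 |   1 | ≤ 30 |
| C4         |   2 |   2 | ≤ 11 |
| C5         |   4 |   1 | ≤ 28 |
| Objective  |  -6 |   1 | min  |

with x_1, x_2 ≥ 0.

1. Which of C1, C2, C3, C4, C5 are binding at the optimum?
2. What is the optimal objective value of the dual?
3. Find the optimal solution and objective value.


1. C4
2. -33
3. x_1 = 5.5, x_2 = 0, z = -33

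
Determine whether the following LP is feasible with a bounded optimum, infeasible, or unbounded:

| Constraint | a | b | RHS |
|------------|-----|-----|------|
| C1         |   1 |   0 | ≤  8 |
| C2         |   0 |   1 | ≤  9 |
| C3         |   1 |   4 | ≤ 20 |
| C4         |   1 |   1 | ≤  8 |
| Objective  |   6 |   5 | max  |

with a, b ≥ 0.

Feasible with a bounded optimal solution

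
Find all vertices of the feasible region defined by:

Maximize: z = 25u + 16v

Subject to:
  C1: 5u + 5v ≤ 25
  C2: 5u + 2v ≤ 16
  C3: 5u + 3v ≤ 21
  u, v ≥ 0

(0, 0), (3.2, 0), (2, 3), (0, 5)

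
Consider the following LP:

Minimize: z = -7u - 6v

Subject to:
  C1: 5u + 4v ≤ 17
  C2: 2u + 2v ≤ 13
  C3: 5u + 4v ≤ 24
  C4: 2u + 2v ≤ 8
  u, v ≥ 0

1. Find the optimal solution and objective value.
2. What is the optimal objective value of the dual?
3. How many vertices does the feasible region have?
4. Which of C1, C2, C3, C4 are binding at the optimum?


1. u = 1, v = 3, z = -25
2. -25
3. 4
4. C1, C4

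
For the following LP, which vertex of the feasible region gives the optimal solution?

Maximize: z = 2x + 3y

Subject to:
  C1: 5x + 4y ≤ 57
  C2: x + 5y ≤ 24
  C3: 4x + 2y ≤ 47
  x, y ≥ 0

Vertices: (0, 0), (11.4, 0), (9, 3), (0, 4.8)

Evaluate the objective at each vertex of the feasible region:
  z(0, 0) = 0
  z(11.4, 0) = 22.8
  z(9, 3) = 27  ←
  z(0, 4.8) = 14.4
The maximum is at x = 9, y = 3.

(9, 3)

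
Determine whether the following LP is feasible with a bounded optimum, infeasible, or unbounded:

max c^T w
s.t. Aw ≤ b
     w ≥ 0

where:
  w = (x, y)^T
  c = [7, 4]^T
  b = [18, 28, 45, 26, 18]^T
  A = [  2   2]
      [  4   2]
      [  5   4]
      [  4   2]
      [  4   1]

Feasible with a bounded optimal solution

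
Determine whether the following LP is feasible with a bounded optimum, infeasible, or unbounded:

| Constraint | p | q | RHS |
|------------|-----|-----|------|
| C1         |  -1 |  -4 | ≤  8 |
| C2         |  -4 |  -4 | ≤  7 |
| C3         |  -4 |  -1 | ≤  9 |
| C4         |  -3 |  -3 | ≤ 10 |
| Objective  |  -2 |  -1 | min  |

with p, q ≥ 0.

Unbounded (objective can decrease without bound)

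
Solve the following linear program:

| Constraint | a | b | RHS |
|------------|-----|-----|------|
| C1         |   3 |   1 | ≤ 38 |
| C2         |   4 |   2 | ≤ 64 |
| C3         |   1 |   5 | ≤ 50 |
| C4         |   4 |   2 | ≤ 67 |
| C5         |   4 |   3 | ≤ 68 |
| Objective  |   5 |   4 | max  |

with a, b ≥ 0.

Evaluate the objective at each vertex of the feasible region:
  z(0, 0) = 0
  z(12.67, 0) = 63.33
  z(10, 8) = 82  ←
  z(0, 10) = 40
The maximum is at a = 10, b = 8.

a = 10, b = 8, z = 82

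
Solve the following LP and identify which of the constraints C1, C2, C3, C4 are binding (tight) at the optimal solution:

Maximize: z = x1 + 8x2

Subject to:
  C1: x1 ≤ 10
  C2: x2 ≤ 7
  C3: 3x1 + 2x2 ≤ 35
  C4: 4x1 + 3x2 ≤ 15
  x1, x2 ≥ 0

At x1 = 0, x2 = 5, compute slack b - a·x for each constraint:
  C1: 10 − 0 = 10  (slack)
  C2: 7 − 5 = 2  (slack)
  C3: 35 − 10 = 25  (slack)
  C4: 15 − 15 = 0  (binding)

Optimal: x1 = 0, x2 = 5
Binding: C4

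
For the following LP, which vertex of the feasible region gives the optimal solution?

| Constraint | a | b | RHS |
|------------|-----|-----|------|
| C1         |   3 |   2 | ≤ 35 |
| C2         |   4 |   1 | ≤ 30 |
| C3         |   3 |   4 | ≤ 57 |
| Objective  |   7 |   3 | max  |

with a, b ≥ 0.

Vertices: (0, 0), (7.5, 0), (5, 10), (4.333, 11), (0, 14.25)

Evaluate the objective at each vertex of the feasible region:
  z(0, 0) = 0
  z(7.5, 0) = 52.5
  z(5, 10) = 65  ←
  z(4.333, 11) = 63.33
  z(0, 14.25) = 42.75
The maximum is at a = 5, b = 10.

(5, 10)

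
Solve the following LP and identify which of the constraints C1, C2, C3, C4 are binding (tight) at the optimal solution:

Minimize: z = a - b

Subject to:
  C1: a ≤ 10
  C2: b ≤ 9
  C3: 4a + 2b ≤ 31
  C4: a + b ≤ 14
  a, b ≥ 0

At a = 0, b = 9, compute slack b - a·x for each constraint:
  C1: 10 − 0 = 10  (slack)
  C2: 9 − 9 = 0  (binding)
  C3: 31 − 18 = 13  (slack)
  C4: 14 − 9 = 5  (slack)

Optimal: a = 0, b = 9
Binding: C2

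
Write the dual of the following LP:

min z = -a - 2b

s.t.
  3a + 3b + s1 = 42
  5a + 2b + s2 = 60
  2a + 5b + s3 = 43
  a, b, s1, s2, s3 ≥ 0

Primal min cᵀx s.t. Ax ≤ b, x ≥ 0  →  Dual max −bᵀy s.t. Aᵀy ≥ −c, y ≥ 0.

Maximize: z = -42y1 - 60y2 - 43y3

Subject to:
  3y1 + 5y2 + 2y3 ≥ 1
  3y1 + 2y2 + 5y3 ≥ 2
  y1, y2, y3 ≥ 0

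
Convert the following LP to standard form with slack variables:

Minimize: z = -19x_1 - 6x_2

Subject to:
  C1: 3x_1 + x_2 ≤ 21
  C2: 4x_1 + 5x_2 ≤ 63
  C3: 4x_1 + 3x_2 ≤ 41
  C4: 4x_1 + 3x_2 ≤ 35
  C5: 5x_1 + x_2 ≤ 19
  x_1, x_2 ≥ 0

min z = -19x_1 - 6x_2

s.t.
  3x_1 + x_2 + s1 = 21
  4x_1 + 5x_2 + s2 = 63
  4x_1 + 3x_2 + s3 = 41
  4x_1 + 3x_2 + s4 = 35
  5x_1 + x_2 + s5 = 19
  x_1, x_2, s1, s2, s3, s4, s5 ≥ 0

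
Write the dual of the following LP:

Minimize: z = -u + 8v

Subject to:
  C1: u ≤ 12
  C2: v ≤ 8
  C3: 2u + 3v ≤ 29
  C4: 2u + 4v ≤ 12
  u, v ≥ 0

Primal min cᵀx s.t. Ax ≤ b, x ≥ 0  →  Dual max −bᵀy s.t. Aᵀy ≥ −c, y ≥ 0.

Maximize: z = -12y1 - 8y2 - 29y3 - 12y4

Subject to:
  y1 + 2y3 + 2y4 ≥ 1
  y2 + 3y3 + 4y4 ≥ -8
  y1, y2, y3, y4 ≥ 0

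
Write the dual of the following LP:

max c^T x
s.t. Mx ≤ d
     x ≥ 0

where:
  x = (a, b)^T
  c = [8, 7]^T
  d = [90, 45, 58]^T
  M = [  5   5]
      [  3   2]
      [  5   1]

Primal max cᵀx s.t. Ax ≤ b, x ≥ 0  →  Dual min bᵀy s.t. Aᵀy ≥ c, y ≥ 0.

Minimize: z = 90y1 + 45y2 + 58y3

Subject to:
  5y1 + 3y2 + 5y3 ≥ 8
  5y1 + 2y2 + y3 ≥ 7
  y1, y2, y3 ≥ 0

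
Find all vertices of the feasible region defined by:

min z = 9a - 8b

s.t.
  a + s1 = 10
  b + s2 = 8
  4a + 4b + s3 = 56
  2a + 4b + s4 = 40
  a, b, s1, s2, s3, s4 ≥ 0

(0, 0), (10, 0), (10, 4), (8, 6), (4, 8), (0, 8)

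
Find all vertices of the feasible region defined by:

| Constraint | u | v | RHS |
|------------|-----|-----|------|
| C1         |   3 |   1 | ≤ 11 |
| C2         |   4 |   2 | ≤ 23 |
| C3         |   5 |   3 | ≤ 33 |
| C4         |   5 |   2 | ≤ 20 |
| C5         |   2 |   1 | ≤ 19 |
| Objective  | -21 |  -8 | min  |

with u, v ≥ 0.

(0, 0), (3.667, 0), (2, 5), (0, 10)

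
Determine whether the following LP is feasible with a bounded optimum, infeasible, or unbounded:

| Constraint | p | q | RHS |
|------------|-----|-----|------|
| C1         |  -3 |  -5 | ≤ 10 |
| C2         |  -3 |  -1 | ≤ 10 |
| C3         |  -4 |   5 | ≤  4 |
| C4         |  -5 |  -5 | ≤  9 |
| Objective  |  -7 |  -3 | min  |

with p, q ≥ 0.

Unbounded (objective can decrease without bound)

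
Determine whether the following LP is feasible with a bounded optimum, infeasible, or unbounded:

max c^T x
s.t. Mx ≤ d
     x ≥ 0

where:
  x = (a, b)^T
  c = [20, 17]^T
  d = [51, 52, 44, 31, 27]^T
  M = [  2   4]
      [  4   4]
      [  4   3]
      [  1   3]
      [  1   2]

Feasible with a bounded optimal solution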